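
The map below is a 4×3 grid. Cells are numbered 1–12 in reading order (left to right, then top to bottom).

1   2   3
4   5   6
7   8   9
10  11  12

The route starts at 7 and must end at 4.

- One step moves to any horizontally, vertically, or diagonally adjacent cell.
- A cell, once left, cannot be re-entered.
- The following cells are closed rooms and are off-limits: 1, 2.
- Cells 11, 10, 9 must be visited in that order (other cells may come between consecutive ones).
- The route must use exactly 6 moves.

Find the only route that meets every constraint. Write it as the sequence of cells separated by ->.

7 -> 11 -> 10 -> 8 -> 9 -> 5 -> 4

The waypoints must appear in the order 11, 10, 9, with no cell reused.
Route from 7: down-right to 11, left to 10, up-right to 8, right to 9, up-left to 5, left to 4 — 6 moves in all.
Check: order respected (11 at step 1, 10 at step 2, 9 at step 4); 6 moves as required.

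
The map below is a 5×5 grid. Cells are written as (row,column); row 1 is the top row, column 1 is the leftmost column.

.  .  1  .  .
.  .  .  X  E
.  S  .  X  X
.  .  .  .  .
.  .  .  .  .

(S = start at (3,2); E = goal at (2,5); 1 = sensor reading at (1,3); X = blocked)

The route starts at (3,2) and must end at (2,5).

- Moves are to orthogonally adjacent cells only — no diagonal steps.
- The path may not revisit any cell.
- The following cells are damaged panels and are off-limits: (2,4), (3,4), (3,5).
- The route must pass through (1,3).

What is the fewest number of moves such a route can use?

Any route passes through (1,3) somewhere between (3,2) and (2,5). Summing Manhattan distances along the two legs ((3,2) → (1,3) → (2,5)) gives a lower bound of 3 + 3 = 6 moves.
A route of 6 moves achieves this: (3,2) → (2,2) → (1,2) → (1,3) → (1,4) → (1,5) → (2,5).
Since 6 matches the lower bound, it is optimal.

6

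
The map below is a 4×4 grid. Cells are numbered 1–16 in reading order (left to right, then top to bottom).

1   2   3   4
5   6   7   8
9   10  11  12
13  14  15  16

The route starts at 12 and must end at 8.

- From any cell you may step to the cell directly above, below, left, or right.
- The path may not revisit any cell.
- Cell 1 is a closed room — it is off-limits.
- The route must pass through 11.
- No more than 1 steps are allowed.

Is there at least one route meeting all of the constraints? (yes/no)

Even ignoring the no-revisit rule, getting from 12 to 8 via 11 needs at least 1 + 2 = 3 moves (Manhattan distance per leg), which exceeds the 1-move limit.

no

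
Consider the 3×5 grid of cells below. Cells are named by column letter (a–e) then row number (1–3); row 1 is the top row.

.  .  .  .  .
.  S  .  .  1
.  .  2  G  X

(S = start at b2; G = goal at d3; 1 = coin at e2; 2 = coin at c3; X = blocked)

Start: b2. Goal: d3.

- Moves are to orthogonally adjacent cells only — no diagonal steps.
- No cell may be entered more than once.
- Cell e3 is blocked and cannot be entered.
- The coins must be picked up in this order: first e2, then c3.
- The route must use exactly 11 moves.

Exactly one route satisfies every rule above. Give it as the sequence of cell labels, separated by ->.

b2 -> a2 -> a1 -> b1 -> c1 -> d1 -> e1 -> e2 -> d2 -> c2 -> c3 -> d3

The waypoints must appear in the order e2, c3, with no cell reused.
Route from b2: left 1 to a2, up 1 to a1, right 4 to e1, down 1 to e2, left 2 to c2, down 1 to c3, right 1 to d3 — 11 moves in all.
Check: order respected (1 at step 7, 2 at step 10); 11 moves as required.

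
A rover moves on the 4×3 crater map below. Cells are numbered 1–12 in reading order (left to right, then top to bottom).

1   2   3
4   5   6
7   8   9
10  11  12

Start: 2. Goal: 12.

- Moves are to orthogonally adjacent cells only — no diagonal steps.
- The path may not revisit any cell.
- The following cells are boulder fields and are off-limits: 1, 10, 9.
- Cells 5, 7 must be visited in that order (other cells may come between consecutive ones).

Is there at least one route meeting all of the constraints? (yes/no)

One route that works: 2 → 5 → 4 → 7 → 8 → 11 → 12.

yes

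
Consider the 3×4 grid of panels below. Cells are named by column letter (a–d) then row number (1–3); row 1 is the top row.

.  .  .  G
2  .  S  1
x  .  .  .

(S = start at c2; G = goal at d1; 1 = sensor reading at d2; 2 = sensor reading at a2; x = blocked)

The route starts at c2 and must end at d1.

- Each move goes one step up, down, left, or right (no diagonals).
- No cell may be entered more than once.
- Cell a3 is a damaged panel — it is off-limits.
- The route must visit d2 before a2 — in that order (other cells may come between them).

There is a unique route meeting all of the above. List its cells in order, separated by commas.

The waypoints must appear in the order d2, a2, with no cell reused.
Route from c2: right to d2, down to d3, 2× left (reaching b3), up to b2, left to a2, up to a1, 3× right (reaching d1) — 10 moves in all.
Check: order respected (1 at step 1, 2 at step 6).

c2, d2, d3, c3, b3, b2, a2, a1, b1, c1, d1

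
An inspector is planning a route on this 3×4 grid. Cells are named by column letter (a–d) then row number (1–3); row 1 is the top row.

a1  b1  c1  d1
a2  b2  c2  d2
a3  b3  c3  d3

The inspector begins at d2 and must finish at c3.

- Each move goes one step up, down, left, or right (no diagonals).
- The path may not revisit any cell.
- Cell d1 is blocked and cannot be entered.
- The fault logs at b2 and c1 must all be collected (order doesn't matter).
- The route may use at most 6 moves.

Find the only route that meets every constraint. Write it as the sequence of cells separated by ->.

Any route must reach b2 and c1 and still end at c3 within 6 moves, so the order of the required stops is forced.
Route from d2: left to c2, up to c1, left to b1, 2× down (reaching b3), right to c3 — 6 moves in all.
Check: all required cells visited; 6 ≤ 6 moves.

d2 -> c2 -> c1 -> b1 -> b2 -> b3 -> c3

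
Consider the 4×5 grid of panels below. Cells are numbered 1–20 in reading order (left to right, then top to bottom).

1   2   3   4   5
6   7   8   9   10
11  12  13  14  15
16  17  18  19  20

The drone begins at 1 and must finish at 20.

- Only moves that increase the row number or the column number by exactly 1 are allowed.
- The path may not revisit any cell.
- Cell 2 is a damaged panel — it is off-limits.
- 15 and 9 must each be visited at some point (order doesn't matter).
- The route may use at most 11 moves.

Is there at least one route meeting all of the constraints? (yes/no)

One route that works: 1 → 6 → 7 → 8 → 9 → 14 → 15 → 20.

yes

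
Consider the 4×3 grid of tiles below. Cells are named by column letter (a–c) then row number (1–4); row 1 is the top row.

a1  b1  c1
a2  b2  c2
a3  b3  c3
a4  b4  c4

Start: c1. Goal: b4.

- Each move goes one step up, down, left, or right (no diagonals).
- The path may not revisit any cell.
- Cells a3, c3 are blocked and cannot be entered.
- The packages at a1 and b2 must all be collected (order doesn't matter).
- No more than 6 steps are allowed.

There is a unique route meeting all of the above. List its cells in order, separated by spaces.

Any route must reach a1 and b2 and still end at b4 within 6 moves, so the order of the required stops is forced.
Route from c1: left 2 to a1, down 1 to a2, right 1 to b2, down 2 to b4 — 6 moves in all.
Check: all required cells visited; 6 ≤ 6 moves.

c1 b1 a1 a2 b2 b3 b4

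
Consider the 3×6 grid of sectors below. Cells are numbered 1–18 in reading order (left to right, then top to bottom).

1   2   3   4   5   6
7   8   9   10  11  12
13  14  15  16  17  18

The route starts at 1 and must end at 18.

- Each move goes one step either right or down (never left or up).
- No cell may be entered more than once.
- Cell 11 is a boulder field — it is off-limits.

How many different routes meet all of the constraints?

11

A right/down-only route from 1 to 18 makes exactly 2 down-moves and 5 right-moves in some order.
With no other constraints that would be C(7,2) = 21 routes.
Subtract routes through each blocked cell (inclusion–exclusion for overlaps): − through 11: 10 → 11.
That gives 11 routes.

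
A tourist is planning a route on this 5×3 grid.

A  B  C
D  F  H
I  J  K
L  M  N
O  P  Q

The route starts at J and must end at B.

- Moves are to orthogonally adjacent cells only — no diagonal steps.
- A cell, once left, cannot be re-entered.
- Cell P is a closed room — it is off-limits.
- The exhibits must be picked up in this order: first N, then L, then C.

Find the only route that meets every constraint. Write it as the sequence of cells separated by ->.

J -> K -> N -> M -> L -> I -> D -> F -> H -> C -> B

The waypoints must appear in the order N, L, C, with no cell reused.
Route from J: right to K, down to N, 2× left (reaching L), 2× up (reaching D), 2× right (reaching H), up to C, left to B — 10 moves in all.
Check: order respected (N at step 2, L at step 4, C at step 9).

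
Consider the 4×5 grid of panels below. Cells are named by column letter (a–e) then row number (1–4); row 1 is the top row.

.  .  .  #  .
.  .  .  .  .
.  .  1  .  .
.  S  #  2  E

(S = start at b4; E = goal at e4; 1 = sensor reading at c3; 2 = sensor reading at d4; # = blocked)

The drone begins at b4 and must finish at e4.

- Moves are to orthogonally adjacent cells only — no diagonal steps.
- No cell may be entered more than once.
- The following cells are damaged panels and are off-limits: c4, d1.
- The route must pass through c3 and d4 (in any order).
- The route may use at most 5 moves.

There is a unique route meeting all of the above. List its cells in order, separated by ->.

b4 -> b3 -> c3 -> d3 -> d4 -> e4

The budget equals the shortest possible length, so every move has to be on a shortest route through the required cells.
Route from b4: up 1 to b3, right 2 to d3, down 1 to d4, right 1 to e4 — 5 moves in all.
Check: all required cells visited; 5 ≤ 5 moves.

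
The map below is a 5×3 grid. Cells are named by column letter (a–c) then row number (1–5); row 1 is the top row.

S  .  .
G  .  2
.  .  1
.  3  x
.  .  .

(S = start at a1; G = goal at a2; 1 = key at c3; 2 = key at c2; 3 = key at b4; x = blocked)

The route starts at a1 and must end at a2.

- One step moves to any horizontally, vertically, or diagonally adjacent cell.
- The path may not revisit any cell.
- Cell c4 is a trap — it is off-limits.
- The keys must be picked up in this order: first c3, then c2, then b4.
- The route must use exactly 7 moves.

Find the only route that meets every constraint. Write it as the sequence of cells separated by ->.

The waypoints must appear in the order c3, c2, b4, with no cell reused.
Route from a1: 2× down-right (reaching c3), up to c2, down-left to b3, down to b4, up-left to a3, up to a2 — 7 moves in all.
Check: order respected (1 at step 2, 2 at step 3, 3 at step 5); 7 moves as required.

a1 -> b2 -> c3 -> c2 -> b3 -> b4 -> a3 -> a2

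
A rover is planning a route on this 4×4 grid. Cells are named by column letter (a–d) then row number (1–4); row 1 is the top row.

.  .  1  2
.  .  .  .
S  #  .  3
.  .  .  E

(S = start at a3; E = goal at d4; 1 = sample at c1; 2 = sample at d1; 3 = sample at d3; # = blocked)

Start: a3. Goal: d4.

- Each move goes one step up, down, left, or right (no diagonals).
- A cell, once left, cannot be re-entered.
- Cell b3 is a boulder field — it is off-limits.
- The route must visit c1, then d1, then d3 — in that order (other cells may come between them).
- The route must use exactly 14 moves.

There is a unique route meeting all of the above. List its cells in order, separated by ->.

The waypoints must appear in the order c1, d1, d3, with no cell reused.
Route from a3: down to a4, 2× right (reaching c4), 2× up (reaching c2), 2× left (reaching a2), up to a1, 3× right (reaching d1), 3× down (reaching d4) — 14 moves in all.
Check: order respected (1 at step 10, 2 at step 11, 3 at step 13); 14 moves as required.

a3 -> a4 -> b4 -> c4 -> c3 -> c2 -> b2 -> a2 -> a1 -> b1 -> c1 -> d1 -> d2 -> d3 -> d4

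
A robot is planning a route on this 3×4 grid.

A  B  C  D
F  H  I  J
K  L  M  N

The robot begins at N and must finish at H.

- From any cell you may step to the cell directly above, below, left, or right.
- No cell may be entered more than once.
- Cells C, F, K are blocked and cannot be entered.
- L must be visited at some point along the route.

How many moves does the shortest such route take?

3

Any route passes through L somewhere between N and H. Summing Manhattan distances along the two legs (N → L → H) gives a lower bound of 2 + 1 = 3 moves.
A route of 3 moves achieves this: N → M → L → H.
Since 3 matches the lower bound, it is optimal.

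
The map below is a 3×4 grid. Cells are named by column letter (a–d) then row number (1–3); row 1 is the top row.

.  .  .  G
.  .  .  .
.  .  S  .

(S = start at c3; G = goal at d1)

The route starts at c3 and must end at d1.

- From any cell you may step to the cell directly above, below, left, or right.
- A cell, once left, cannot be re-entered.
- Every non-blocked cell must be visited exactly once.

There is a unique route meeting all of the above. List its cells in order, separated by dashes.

c3 - d3 - d2 - c2 - b2 - b3 - a3 - a2 - a1 - b1 - c1 - d1

Need to visit all 12 open cells exactly once, starting at c3 and ending at d1.
Cell a1 has only two open neighbours (a2 and b1), so the path must pass straight through it: one of those is the cell it's entered from and the other is where it exits.
Route from c3: right 1 to d3, up 1 to d2, left 2 to b2, down 1 to b3, left 1 to a3, up 2 to a1, right 3 to d1 — 11 moves in all.
Check: all 12 open cells covered.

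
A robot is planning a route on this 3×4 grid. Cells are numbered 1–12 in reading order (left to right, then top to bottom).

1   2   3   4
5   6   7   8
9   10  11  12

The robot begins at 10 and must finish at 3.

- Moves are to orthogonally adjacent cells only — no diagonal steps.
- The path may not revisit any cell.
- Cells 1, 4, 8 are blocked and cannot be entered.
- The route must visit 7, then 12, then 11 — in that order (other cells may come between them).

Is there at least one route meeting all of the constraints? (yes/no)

12 must be visited but has only one open neighbour (11), and it is neither the start nor the goal — the route would have to enter and leave through 11, re-entering it.

no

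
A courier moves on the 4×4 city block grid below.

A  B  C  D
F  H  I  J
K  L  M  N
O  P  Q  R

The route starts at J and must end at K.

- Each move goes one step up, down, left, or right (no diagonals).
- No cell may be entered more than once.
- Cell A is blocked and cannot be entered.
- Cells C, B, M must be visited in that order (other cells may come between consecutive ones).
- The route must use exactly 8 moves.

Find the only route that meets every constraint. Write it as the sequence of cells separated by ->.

The waypoints must appear in the order C, B, M, with no cell reused.
Route from J: up 1 to D, left 2 to B, down 1 to H, right 1 to I, down 1 to M, left 2 to K — 8 moves in all.
Check: order respected (C at step 2, B at step 3, M at step 6); 8 moves as required.

J -> D -> C -> B -> H -> I -> M -> L -> K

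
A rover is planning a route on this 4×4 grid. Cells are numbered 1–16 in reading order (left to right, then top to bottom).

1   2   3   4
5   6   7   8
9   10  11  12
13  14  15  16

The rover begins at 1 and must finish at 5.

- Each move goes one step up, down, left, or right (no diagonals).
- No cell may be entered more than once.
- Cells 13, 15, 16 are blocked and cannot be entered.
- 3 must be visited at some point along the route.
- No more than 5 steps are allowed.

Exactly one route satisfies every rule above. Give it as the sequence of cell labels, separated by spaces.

The budget equals the shortest possible length, so every move has to be on a shortest route through the required cells.
Route from 1: right 2 to 3, down 1 to 7, left 2 to 5 — 5 moves in all.
Check: all required cells visited; 5 ≤ 5 moves.

1 2 3 7 6 5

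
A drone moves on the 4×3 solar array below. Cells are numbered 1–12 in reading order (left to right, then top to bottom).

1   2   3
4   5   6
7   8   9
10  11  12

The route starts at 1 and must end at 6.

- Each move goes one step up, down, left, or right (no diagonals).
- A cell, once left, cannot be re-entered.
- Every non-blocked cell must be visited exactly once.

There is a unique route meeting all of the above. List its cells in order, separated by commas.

1, 4, 7, 10, 11, 12, 9, 8, 5, 2, 3, 6

Need to visit all 12 open cells exactly once, starting at 1 and ending at 6.
Route from 1: 3× down (reaching 10), 2× right (reaching 12), up to 9, left to 8, 2× up (reaching 2), right to 3, down to 6 — 11 moves in all.
Check: all 12 open cells covered.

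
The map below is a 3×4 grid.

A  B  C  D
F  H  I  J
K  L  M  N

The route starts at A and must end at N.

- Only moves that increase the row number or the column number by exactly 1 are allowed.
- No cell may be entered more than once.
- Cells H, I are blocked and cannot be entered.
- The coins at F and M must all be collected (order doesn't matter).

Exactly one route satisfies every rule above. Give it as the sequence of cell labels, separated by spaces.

A F K L M N

Moves only go right or down, so the column and row indices never decrease.
Route from A: down 2 to K, right 3 to N — 5 moves in all.
Check: all required cells visited.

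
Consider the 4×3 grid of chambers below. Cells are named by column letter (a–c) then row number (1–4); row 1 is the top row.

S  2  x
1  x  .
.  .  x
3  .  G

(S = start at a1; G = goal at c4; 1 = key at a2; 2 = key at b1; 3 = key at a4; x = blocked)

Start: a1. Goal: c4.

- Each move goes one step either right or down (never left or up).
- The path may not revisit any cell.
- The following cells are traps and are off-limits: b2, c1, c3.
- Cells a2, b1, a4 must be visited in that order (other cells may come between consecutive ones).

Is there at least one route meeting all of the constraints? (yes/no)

b1 lies above a2, so going from a2 to b1 would need an upward move — but moves only go right/down, so a2 cannot be visited before b1.

no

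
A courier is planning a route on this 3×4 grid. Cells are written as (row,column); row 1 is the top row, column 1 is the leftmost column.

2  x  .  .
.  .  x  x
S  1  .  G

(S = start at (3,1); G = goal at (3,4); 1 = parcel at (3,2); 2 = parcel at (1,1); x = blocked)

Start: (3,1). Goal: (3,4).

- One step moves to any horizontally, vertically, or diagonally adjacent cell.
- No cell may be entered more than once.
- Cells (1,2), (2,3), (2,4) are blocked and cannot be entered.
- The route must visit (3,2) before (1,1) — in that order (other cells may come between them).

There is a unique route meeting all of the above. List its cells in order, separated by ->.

The waypoints must appear in the order (3,2), (1,1), with no cell reused.
Route from (3,1): right 1 to (3,2), up-left 1 to (2,1), up 1 to (1,1), down-right 2 to (3,3), right 1 to (3,4) — 6 moves in all.
Check: order respected (1 at step 1, 2 at step 3).

(3,1) -> (3,2) -> (2,1) -> (1,1) -> (2,2) -> (3,3) -> (3,4)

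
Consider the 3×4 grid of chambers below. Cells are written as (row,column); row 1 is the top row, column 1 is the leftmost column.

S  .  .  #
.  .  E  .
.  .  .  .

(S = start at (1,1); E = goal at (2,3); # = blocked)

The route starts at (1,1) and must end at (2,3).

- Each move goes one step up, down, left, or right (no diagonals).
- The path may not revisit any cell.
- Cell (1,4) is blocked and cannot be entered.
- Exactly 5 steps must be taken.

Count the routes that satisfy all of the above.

5

Need simple routes of exactly 5 moves from (1,1) to (2,3) (Manhattan distance 3, so 1 moves are spent on a detour and 1 undoing it).
Enumerating: (1,1) (2,1) (3,1) (3,2) (2,2) (2,3) | (1,1) (2,1) (3,1) (3,2) (3,3) (2,3) | (1,1) (2,1) (2,2) (1,2) (1,3) (2,3) | (1,1) (2,1) (2,2) (3,2) (3,3) (2,3) | (1,1) (1,2) (2,2) (3,2) (3,3) (2,3).
That gives 5 routes.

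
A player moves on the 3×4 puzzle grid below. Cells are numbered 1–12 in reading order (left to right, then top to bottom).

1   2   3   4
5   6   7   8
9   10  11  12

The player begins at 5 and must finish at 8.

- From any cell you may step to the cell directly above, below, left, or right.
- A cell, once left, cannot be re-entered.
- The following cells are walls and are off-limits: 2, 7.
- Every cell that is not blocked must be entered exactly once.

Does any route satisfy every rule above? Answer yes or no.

no

Cell 1 has only one open neighbour but is neither the start nor the goal, so a Hamiltonian route would have to both enter and leave it through the same neighbour — impossible without revisiting.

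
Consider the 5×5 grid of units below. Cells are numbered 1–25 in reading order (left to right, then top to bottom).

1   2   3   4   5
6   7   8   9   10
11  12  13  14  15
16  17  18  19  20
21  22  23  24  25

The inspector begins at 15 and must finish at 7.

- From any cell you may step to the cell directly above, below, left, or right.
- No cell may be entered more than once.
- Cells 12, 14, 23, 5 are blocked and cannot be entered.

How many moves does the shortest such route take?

The Manhattan distance from 15 to 7 is |3−2| + |5−2| = 4, so at least 4 moves are needed.
A route of 4 moves achieves this: 15 → 10 → 9 → 8 → 7.
Since 4 matches the lower bound, it is optimal.

4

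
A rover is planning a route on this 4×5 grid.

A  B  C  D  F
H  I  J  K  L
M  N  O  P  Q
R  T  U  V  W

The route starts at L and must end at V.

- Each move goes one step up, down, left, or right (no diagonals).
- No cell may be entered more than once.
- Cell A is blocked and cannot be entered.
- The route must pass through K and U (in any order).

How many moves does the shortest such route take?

5

Any route passes through K and U in some order between L and V. Summing Manhattan distances along each leg and taking the cheapest ordering (L → K → U → V) gives a lower bound of 1 + 3 + 1 = 5 moves.
A route of 5 moves achieves this: L → K → P → O → U → V.
Since 5 matches the lower bound, it is optimal.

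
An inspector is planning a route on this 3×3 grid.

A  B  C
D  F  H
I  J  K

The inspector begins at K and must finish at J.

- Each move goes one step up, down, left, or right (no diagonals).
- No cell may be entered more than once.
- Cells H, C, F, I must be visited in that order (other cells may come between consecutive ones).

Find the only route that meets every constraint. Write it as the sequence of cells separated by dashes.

The waypoints must appear in the order H, C, F, I, with no cell reused.
Route from K: up 2 to C, left 1 to B, down 1 to F, left 1 to D, down 1 to I, right 1 to J — 7 moves in all.
Check: order respected (H at step 1, C at step 2, F at step 4, I at step 6).

K - H - C - B - F - D - I - J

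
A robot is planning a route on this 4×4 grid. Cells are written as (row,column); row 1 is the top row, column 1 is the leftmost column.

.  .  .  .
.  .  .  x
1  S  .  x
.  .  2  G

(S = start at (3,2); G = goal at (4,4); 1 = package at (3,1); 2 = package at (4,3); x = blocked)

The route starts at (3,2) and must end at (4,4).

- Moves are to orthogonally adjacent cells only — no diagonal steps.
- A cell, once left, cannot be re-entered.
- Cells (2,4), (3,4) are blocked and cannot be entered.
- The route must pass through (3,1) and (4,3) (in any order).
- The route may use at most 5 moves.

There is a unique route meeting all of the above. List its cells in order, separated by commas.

(3,2), (3,1), (4,1), (4,2), (4,3), (4,4)

The budget equals the shortest possible length, so every move has to be on a shortest route through the required cells.
Route from (3,2): left to (3,1), down to (4,1), 3× right (reaching (4,4)) — 5 moves in all.
Check: all required cells visited; 5 ≤ 5 moves.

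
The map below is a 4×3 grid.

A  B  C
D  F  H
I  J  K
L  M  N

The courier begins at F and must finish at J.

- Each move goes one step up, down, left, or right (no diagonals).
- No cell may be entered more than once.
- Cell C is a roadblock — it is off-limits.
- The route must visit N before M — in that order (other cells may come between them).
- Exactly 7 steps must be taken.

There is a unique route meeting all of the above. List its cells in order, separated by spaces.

F H K N M L I J

The waypoints must appear in the order N, M, with no cell reused.
Route from F: right to H, 2× down (reaching N), 2× left (reaching L), up to I, right to J — 7 moves in all.
Check: order respected (N at step 3, M at step 4); 7 moves as required.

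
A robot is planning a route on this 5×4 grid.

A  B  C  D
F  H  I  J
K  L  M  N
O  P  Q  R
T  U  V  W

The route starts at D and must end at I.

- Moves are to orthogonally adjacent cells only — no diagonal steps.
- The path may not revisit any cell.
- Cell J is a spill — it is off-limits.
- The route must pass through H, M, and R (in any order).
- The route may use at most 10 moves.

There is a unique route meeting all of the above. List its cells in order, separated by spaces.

Any route must reach H, M, and R and still end at I within 10 moves, so the order of the required stops is forced.
Route from D: left 2 to B, down 3 to P, right 2 to R, up 1 to N, left 1 to M, up 1 to I — 10 moves in all.
Check: all required cells visited; 10 ≤ 10 moves.

D C B H L P Q R N M I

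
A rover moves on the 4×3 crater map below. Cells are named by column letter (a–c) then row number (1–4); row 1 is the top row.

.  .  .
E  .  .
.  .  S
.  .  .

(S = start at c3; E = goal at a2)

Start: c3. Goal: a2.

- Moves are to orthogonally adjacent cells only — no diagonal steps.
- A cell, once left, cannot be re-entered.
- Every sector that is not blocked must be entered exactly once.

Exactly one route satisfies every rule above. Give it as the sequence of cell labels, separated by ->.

Need to visit all 12 open cells exactly once, starting at c3 and ending at a2.
Cell c1 has only two open neighbours (c2 and b1), so the path must pass straight through it: one of those is the cell it's entered from and the other is where it exits.
Route from c3: down to c4, 2× left (reaching a4), up to a3, right to b3, up to b2, right to c2, up to c1, 2× left (reaching a1), down to a2 — 11 moves in all.
Check: all 12 open cells covered.

c3 -> c4 -> b4 -> a4 -> a3 -> b3 -> b2 -> c2 -> c1 -> b1 -> a1 -> a2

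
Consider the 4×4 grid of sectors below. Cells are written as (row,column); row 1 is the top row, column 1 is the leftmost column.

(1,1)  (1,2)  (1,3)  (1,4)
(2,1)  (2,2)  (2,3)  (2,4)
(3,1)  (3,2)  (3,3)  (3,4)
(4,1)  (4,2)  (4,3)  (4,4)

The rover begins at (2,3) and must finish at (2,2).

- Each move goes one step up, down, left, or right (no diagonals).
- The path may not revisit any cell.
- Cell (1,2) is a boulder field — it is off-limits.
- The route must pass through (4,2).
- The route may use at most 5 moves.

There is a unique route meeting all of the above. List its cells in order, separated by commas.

The 5-move cap with required stops at (4,2) leaves no slack for detours.
Route from (2,3): down 2 to (4,3), left 1 to (4,2), up 2 to (2,2) — 5 moves in all.
Check: all required cells visited; 5 ≤ 5 moves.

(2,3), (3,3), (4,3), (4,2), (3,2), (2,2)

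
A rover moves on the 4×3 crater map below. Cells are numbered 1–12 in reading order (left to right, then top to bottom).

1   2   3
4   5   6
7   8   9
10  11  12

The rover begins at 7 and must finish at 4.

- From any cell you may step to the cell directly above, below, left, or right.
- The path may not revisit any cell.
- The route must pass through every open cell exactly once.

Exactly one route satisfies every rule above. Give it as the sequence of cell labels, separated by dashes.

Need to visit all 12 open cells exactly once, starting at 7 and ending at 4.
Cell 12 has only two open neighbours (9 and 11), so the path must pass straight through it: one of those is the cell it's entered from and the other is where it exits.
Route from 7: down 1 to 10, right 2 to 12, up 1 to 9, left 1 to 8, up 1 to 5, right 1 to 6, up 1 to 3, left 2 to 1, down 1 to 4 — 11 moves in all.
Check: all 12 open cells covered.

7 - 10 - 11 - 12 - 9 - 8 - 5 - 6 - 3 - 2 - 1 - 4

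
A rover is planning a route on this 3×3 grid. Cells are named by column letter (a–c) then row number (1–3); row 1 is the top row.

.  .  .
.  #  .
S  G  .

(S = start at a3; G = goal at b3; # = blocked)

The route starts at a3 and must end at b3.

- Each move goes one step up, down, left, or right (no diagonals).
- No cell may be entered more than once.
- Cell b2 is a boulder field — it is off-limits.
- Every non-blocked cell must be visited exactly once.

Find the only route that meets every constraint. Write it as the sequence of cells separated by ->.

a3 -> a2 -> a1 -> b1 -> c1 -> c2 -> c3 -> b3

Need to visit all 8 open cells exactly once, starting at a3 and ending at b3.
Route from a3: 2× up (reaching a1), 2× right (reaching c1), 2× down (reaching c3), left to b3 — 7 moves in all.
Check: all 8 open cells covered.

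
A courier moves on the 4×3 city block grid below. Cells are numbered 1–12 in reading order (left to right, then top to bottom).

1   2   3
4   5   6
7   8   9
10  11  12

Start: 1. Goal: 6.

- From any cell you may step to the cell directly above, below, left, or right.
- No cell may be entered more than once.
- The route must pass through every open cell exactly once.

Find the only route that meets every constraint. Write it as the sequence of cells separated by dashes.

Need to visit all 12 open cells exactly once, starting at 1 and ending at 6.
Cell 12 has only two open neighbours (9 and 11), so the path must pass straight through it: one of those is the cell it's entered from and the other is where it exits.
Route from 1: down 3 to 10, right 2 to 12, up 1 to 9, left 1 to 8, up 2 to 2, right 1 to 3, down 1 to 6 — 11 moves in all.
Check: all 12 open cells covered.

1 - 4 - 7 - 10 - 11 - 12 - 9 - 8 - 5 - 2 - 3 - 6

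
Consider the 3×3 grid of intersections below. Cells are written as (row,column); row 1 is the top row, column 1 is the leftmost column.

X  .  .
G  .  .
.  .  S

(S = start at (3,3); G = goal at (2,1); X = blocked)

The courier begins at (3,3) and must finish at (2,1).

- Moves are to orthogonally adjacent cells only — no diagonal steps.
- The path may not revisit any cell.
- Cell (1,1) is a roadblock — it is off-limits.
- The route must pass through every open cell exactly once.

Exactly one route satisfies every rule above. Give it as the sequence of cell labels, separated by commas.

(3,3), (2,3), (1,3), (1,2), (2,2), (3,2), (3,1), (2,1)

Need to visit all 8 open cells exactly once, starting at (3,3) and ending at (2,1).
Route from (3,3): 2× up (reaching (1,3)), left to (1,2), 2× down (reaching (3,2)), left to (3,1), up to (2,1) — 7 moves in all.
Check: all 8 open cells covered.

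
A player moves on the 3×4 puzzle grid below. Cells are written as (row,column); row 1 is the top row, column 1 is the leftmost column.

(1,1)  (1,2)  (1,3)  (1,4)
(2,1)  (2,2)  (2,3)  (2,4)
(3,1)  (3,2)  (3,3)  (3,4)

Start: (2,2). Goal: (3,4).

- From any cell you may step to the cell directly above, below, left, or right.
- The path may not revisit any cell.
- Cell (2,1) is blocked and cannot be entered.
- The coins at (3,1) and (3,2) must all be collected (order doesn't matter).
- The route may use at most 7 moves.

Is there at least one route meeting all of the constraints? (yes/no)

(3,1) must be visited but has only one open neighbour ((3,2)), and it is neither the start nor the goal — the route would have to enter and leave through (3,2), re-entering it.

no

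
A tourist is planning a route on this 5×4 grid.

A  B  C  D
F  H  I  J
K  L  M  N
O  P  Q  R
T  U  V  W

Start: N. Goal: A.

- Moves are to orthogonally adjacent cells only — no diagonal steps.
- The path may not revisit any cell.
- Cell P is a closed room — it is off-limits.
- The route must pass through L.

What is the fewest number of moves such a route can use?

Any route passes through L somewhere between N and A. Summing Manhattan distances along the two legs (N → L → A) gives a lower bound of 2 + 3 = 5 moves.
A route of 5 moves achieves this: N → M → L → H → B → A.
Since 5 matches the lower bound, it is optimal.

5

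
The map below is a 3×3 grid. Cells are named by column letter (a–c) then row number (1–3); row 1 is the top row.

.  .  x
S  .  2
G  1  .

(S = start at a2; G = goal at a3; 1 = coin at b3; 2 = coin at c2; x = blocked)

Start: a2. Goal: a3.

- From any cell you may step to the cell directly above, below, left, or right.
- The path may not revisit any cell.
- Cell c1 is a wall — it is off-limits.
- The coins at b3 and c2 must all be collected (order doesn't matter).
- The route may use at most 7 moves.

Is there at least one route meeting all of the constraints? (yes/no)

One route that works: a2 → b2 → c2 → c3 → b3 → a3.

yes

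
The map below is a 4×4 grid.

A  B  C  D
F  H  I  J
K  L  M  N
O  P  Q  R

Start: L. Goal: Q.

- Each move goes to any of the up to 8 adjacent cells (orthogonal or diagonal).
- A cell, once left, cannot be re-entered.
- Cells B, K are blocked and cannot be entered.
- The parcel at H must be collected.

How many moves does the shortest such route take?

Any route passes through H somewhere between L and Q. Summing Chebyshev distances along the two legs (L → H → Q) gives a lower bound of 1 + 2 = 3 moves.
A route of 3 moves achieves this: L → H → M → Q.
Since 3 matches the lower bound, it is optimal.

3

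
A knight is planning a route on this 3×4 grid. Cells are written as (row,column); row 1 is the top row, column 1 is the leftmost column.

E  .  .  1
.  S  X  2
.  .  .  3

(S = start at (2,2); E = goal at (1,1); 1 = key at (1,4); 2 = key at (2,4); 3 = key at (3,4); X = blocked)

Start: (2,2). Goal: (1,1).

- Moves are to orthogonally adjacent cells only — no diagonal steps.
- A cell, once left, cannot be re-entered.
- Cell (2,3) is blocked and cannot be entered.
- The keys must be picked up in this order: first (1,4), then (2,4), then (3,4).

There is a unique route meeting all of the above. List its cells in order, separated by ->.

(2,2) -> (1,2) -> (1,3) -> (1,4) -> (2,4) -> (3,4) -> (3,3) -> (3,2) -> (3,1) -> (2,1) -> (1,1)

The waypoints must appear in the order (1,4), (2,4), (3,4), with no cell reused.
Route from (2,2): up 1 to (1,2), right 2 to (1,4), down 2 to (3,4), left 3 to (3,1), up 2 to (1,1) — 10 moves in all.
Check: order respected (1 at step 3, 2 at step 4, 3 at step 5).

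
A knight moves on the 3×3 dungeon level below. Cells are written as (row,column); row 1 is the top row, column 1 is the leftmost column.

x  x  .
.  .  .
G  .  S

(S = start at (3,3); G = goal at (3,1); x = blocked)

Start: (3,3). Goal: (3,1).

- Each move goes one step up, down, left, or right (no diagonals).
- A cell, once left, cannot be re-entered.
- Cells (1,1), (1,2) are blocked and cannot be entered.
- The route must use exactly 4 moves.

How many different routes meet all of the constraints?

3

Need simple routes of exactly 4 moves from (3,3) to (3,1) (Manhattan distance 2, so 1 moves are spent on a detour and 1 undoing it).
Enumerating: (3,3) (2,3) (2,2) (3,2) (3,1) | (3,3) (2,3) (2,2) (2,1) (3,1) | (3,3) (3,2) (2,2) (2,1) (3,1).
That gives 3 routes.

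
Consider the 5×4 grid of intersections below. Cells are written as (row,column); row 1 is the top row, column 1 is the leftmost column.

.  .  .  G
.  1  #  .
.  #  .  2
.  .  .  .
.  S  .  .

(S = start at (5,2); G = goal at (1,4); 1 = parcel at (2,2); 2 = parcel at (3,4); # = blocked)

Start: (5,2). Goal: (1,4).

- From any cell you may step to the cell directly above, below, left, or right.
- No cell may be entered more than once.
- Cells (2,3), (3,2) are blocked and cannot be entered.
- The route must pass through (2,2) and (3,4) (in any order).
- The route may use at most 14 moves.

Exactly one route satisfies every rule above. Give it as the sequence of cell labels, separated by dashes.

The 14-move cap with required stops at (2,2), (3,4) leaves no slack for detours.
Route from (5,2): right 2 to (5,4), up 2 to (3,4), left 1 to (3,3), down 1 to (4,3), left 2 to (4,1), up 2 to (2,1), right 1 to (2,2), up 1 to (1,2), right 2 to (1,4) — 14 moves in all.
Check: all required cells visited; 14 ≤ 14 moves.

(5,2) - (5,3) - (5,4) - (4,4) - (3,4) - (3,3) - (4,3) - (4,2) - (4,1) - (3,1) - (2,1) - (2,2) - (1,2) - (1,3) - (1,4)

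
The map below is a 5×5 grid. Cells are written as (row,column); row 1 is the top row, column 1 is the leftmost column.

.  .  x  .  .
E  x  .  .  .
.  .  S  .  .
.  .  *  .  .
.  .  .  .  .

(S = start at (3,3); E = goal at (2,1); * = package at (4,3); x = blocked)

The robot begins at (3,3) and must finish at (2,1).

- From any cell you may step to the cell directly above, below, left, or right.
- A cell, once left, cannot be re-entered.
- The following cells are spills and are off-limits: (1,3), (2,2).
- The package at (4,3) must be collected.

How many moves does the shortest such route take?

5

Any route passes through (4,3) somewhere between (3,3) and (2,1). Summing Manhattan distances along the two legs ((3,3) → (4,3) → (2,1)) gives a lower bound of 1 + 4 = 5 moves.
A route of 5 moves achieves this: (3,3) → (4,3) → (4,2) → (3,2) → (3,1) → (2,1).
Since 5 matches the lower bound, it is optimal.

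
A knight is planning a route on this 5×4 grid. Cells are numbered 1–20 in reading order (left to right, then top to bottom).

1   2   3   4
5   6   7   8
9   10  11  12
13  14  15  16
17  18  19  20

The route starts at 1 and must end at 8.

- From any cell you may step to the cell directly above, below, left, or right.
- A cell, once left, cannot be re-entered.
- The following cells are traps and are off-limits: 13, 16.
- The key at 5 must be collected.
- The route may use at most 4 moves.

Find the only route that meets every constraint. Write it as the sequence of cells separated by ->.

1 -> 5 -> 6 -> 7 -> 8

Any route must reach 5 and still end at 8 within 4 moves, so the order of the required stops is forced.
Route from 1: down to 5, 3× right (reaching 8) — 4 moves in all.
Check: all required cells visited; 4 ≤ 4 moves.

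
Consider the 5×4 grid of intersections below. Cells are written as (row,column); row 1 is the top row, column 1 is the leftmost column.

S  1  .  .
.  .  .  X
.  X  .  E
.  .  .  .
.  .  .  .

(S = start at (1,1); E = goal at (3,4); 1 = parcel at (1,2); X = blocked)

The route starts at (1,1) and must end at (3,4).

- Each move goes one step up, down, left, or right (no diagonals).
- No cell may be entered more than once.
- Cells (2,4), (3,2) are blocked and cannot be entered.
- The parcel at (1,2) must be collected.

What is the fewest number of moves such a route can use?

Any route passes through (1,2) somewhere between (1,1) and (3,4). Summing Manhattan distances along the two legs ((1,1) → (1,2) → (3,4)) gives a lower bound of 1 + 4 = 5 moves.
A route of 5 moves achieves this: (1,1) → (1,2) → (2,2) → (2,3) → (3,3) → (3,4).
Since 5 matches the lower bound, it is optimal.

5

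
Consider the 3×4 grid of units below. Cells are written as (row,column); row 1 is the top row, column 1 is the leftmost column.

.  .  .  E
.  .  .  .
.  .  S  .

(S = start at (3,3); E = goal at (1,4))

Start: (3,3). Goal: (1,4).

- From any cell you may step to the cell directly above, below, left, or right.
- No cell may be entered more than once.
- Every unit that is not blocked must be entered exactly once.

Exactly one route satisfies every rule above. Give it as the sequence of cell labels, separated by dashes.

Need to visit all 12 open cells exactly once, starting at (3,3) and ending at (1,4).
Cell (1,1) has only two open neighbours ((2,1) and (1,2)), so the path must pass straight through it: one of those is the cell it's entered from and the other is where it exits.
Route from (3,3): right 1 to (3,4), up 1 to (2,4), left 2 to (2,2), down 1 to (3,2), left 1 to (3,1), up 2 to (1,1), right 3 to (1,4) — 11 moves in all.
Check: all 12 open cells covered.

(3,3) - (3,4) - (2,4) - (2,3) - (2,2) - (3,2) - (3,1) - (2,1) - (1,1) - (1,2) - (1,3) - (1,4)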